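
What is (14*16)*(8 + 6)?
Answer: 3136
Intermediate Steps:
(14*16)*(8 + 6) = 224*14 = 3136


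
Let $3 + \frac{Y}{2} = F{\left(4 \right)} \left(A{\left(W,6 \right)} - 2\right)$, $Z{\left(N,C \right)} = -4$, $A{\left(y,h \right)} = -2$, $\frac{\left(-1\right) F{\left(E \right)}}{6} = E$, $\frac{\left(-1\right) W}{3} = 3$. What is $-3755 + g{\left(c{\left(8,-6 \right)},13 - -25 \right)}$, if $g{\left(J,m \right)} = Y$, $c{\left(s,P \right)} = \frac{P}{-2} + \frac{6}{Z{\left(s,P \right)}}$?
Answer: $-3569$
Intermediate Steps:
$W = -9$ ($W = \left(-3\right) 3 = -9$)
$F{\left(E \right)} = - 6 E$
$Y = 186$ ($Y = -6 + 2 \left(-6\right) 4 \left(-2 - 2\right) = -6 + 2 \left(\left(-24\right) \left(-4\right)\right) = -6 + 2 \cdot 96 = -6 + 192 = 186$)
$c{\left(s,P \right)} = - \frac{3}{2} - \frac{P}{2}$ ($c{\left(s,P \right)} = \frac{P}{-2} + \frac{6}{-4} = P \left(- \frac{1}{2}\right) + 6 \left(- \frac{1}{4}\right) = - \frac{P}{2} - \frac{3}{2} = - \frac{3}{2} - \frac{P}{2}$)
$g{\left(J,m \right)} = 186$
$-3755 + g{\left(c{\left(8,-6 \right)},13 - -25 \right)} = -3755 + 186 = -3569$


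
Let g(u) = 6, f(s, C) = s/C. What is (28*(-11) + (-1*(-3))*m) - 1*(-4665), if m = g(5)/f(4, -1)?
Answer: 8705/2 ≈ 4352.5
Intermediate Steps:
m = -3/2 (m = 6/((4/(-1))) = 6/((4*(-1))) = 6/(-4) = 6*(-1/4) = -3/2 ≈ -1.5000)
(28*(-11) + (-1*(-3))*m) - 1*(-4665) = (28*(-11) - 1*(-3)*(-3/2)) - 1*(-4665) = (-308 + 3*(-3/2)) + 4665 = (-308 - 9/2) + 4665 = -625/2 + 4665 = 8705/2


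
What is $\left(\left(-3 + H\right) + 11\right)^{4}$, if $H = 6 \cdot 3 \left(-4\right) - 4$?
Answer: $21381376$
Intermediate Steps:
$H = -76$ ($H = 18 \left(-4\right) - 4 = -72 - 4 = -76$)
$\left(\left(-3 + H\right) + 11\right)^{4} = \left(\left(-3 - 76\right) + 11\right)^{4} = \left(-79 + 11\right)^{4} = \left(-68\right)^{4} = 21381376$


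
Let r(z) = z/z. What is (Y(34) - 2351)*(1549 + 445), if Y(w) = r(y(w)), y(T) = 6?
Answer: -4685900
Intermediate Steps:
r(z) = 1
Y(w) = 1
(Y(34) - 2351)*(1549 + 445) = (1 - 2351)*(1549 + 445) = -2350*1994 = -4685900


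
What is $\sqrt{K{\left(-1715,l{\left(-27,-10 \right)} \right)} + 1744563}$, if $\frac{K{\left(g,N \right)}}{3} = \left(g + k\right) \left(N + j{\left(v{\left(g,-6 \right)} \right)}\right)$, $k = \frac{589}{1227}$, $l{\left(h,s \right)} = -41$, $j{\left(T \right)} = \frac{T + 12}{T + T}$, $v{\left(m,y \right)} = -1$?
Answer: $\frac{\sqrt{331841765949}}{409} \approx 1408.5$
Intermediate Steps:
$j{\left(T \right)} = \frac{12 + T}{2 T}$
$k = \frac{589}{1227}$ ($k = 589 \cdot \frac{1}{1227} = \frac{589}{1227} \approx 0.48003$)
$K{\left(g,N \right)} = 3 \left(- \frac{11}{2} + N\right) \left(\frac{589}{1227} + g\right)$ ($K{\left(g,N \right)} = 3 \left(g + \frac{589}{1227}\right) \left(N + \frac{12 - 1}{2 \left(-1\right)}\right) = 3 \left(\frac{589}{1227} + g\right) \left(N + \frac{1}{2} \left(-1\right) 11\right) = 3 \left(\frac{589}{1227} + g\right) \left(N - \frac{11}{2}\right) = 3 \left(\frac{589}{1227} + g\right) \left(- \frac{11}{2} + N\right) = 3 \left(- \frac{11}{2} + N\right) \left(\frac{589}{1227} + g\right)$)
$\sqrt{K{\left(-1715,l{\left(-27,-10 \right)} \right)} + 1744563} = \sqrt{\left(- \frac{6479}{818} - - \frac{56595}{2} + \frac{589}{409} \left(-41\right) + 3 \left(-41\right) \left(-1715\right)\right) + 1744563} = \sqrt{\left(- \frac{6479}{818} + \frac{56595}{2} - \frac{24149}{409} + 210945\right) + 1744563} = \sqrt{\frac{97822794}{409} + 1744563} = \sqrt{\frac{811349061}{409}} = \frac{\sqrt{331841765949}}{409}$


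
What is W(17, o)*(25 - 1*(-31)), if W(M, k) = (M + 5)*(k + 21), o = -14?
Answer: 8624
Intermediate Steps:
W(M, k) = (5 + M)*(21 + k)
W(17, o)*(25 - 1*(-31)) = (105 + 5*(-14) + 21*17 + 17*(-14))*(25 - 1*(-31)) = (105 - 70 + 357 - 238)*(25 + 31) = 154*56 = 8624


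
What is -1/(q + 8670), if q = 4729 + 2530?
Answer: -1/15929 ≈ -6.2779e-5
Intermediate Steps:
q = 7259
-1/(q + 8670) = -1/(7259 + 8670) = -1/15929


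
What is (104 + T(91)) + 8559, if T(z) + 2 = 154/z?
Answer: 112615/13 ≈ 8662.7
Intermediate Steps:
T(z) = -2 + 154/z
(104 + T(91)) + 8559 = (104 + (-2 + 154/91)) + 8559 = (104 + (-2 + 154*(1/91))) + 8559 = (104 + (-2 + 22/13)) + 8559 = (104 - 4/13) + 8559 = 1348/13 + 8559 = 112615/13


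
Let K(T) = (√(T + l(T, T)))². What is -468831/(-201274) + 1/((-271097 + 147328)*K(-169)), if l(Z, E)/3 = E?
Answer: 19613039585819/8420080816628 ≈ 2.3293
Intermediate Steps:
l(Z, E) = 3*E
K(T) = 4*T (K(T) = (√(T + 3*T))² = (√(4*T))² = (2*√T)² = 4*T)
-468831/(-201274) + 1/((-271097 + 147328)*K(-169)) = -468831/(-201274) + 1/((-271097 + 147328)*((4*(-169)))) = -468831*(-1/201274) + 1/(-123769*(-676)) = 468831/201274 - 1/123769*(-1/676) = 468831/201274 + 1/83667844 = 19613039585819/8420080816628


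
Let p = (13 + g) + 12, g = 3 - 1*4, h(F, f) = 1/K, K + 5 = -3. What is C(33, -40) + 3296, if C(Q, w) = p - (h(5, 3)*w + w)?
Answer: 3355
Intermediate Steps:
K = -8 (K = -5 - 3 = -8)
h(F, f) = -⅛ (h(F, f) = 1/(-8) = 1*(-⅛) = -⅛)
g = -1 (g = 3 - 4 = -1)
p = 24 (p = (13 - 1) + 12 = 12 + 12 = 24)
C(Q, w) = 24 - 7*w/8 (C(Q, w) = 24 - (-w/8 + w) = 24 - 7*w/8)
C(33, -40) + 3296 = (24 - 7/8*(-40)) + 3296 = (24 + 35) + 3296 = 59 + 3296 = 3355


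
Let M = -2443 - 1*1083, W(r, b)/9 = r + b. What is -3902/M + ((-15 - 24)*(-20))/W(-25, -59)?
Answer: 8318/111069 ≈ 0.074890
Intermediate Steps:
W(r, b) = 9*b + 9*r (W(r, b) = 9*(r + b) = 9*(b + r) = 9*b + 9*r)
M = -3526 (M = -2443 - 1083 = -3526)
-3902/M + ((-15 - 24)*(-20))/W(-25, -59) = -3902/(-3526) + ((-15 - 24)*(-20))/(9*(-59) + 9*(-25)) = -3902*(-1/3526) + (-39*(-20))/(-531 - 225) = 1951/1763 + 780/(-756) = 1951/1763 + 780*(-1/756) = 1951/1763 - 65/63 = 8318/111069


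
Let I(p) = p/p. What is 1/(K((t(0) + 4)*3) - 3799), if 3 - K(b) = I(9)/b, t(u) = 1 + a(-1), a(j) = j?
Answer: -12/45553 ≈ -0.00026343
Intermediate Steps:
t(u) = 0 (t(u) = 1 - 1 = 0)
I(p) = 1
K(b) = 3 - 1/b
1/(K((t(0) + 4)*3) - 3799) = 1/((3 - 1/((0 + 4)*3)) - 3799) = 1/((3 - 1/(4*3)) - 3799) = 1/((3 - 1/12) - 3799) = 1/(35/12 - 3799) = 1/(-45553/12) = -12/45553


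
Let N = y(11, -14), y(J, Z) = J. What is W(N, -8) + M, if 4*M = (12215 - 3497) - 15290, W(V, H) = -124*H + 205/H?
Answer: -5413/8 ≈ -676.63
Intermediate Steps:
N = 11
M = -1643 (M = ((12215 - 3497) - 15290)/4 = (8718 - 15290)/4 = (¼)*(-6572) = -1643)
W(N, -8) + M = (-124*(-8) + 205/(-8)) - 1643 = (992 + 205*(-⅛)) - 1643 = (992 - 205/8) - 1643 = 7731/8 - 1643 = -5413/8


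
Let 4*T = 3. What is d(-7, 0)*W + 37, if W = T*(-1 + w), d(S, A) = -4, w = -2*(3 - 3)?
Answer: 40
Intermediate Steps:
w = 0 (w = -2*0 = 0)
T = ¾ (T = (¼)*3 = ¾ ≈ 0.75000)
W = -¾ (W = 3*(-1 + 0)/4 = (¾)*(-1) = -¾ ≈ -0.75000)
d(-7, 0)*W + 37 = -4*(-¾) + 37 = 3 + 37 = 40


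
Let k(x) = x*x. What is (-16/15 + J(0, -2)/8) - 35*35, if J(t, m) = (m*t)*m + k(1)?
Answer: -147113/120 ≈ -1225.9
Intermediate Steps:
k(x) = x**2
J(t, m) = 1 + t*m**2 (J(t, m) = (m*t)*m + 1**2 = t*m**2 + 1 = 1 + t*m**2)
(-16/15 + J(0, -2)/8) - 35*35 = (-16/15 + (1 + 0*(-2)**2)/8) - 35*35 = (-16*1/15 + (1 + 0*4)*(1/8)) - 1225 = (-16/15 + (1 + 0)*(1/8)) - 1225 = (-16/15 + 1*(1/8)) - 1225 = (-16/15 + 1/8) - 1225 = -113/120 - 1225 = -147113/120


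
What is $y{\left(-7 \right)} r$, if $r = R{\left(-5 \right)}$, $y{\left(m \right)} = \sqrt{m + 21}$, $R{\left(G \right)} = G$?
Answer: $- 5 \sqrt{14} \approx -18.708$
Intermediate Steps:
$y{\left(m \right)} = \sqrt{21 + m}$
$r = -5$
$y{\left(-7 \right)} r = \sqrt{21 - 7} \left(-5\right) = \sqrt{14} \left(-5\right) = - 5 \sqrt{14}$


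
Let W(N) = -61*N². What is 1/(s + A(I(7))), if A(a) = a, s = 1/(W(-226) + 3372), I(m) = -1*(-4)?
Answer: 3112264/12449055 ≈ 0.25000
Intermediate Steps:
I(m) = 4
s = -1/3112264 (s = 1/(-61*(-226)² + 3372) = 1/(-61*51076 + 3372) = 1/(-3115636 + 3372) = 1/(-3112264) = -1/3112264 ≈ -3.2131e-7)
1/(s + A(I(7))) = 1/(-1/3112264 + 4) = 1/(12449055/3112264) = 3112264/12449055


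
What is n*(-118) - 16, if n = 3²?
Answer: -1078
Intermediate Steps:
n = 9
n*(-118) - 16 = 9*(-118) - 16 = -1062 - 16 = -1078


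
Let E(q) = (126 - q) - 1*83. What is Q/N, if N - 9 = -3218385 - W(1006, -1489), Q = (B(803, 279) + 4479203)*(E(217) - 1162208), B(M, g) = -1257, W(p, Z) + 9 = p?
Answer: 5205083827372/3219373 ≈ 1.6168e+6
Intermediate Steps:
W(p, Z) = -9 + p
E(q) = 43 - q (E(q) = (126 - q) - 83 = 43 - q)
Q = -5205083827372 (Q = (-1257 + 4479203)*((43 - 1*217) - 1162208) = 4477946*((43 - 217) - 1162208) = 4477946*(-174 - 1162208) = 4477946*(-1162382) = -5205083827372)
N = -3219373 (N = 9 + (-3218385 - (-9 + 1006)) = 9 + (-3218385 - 1*997) = 9 + (-3218385 - 997) = 9 - 3219382 = -3219373)
Q/N = -5205083827372/(-3219373) = -5205083827372*(-1/3219373) = 5205083827372/3219373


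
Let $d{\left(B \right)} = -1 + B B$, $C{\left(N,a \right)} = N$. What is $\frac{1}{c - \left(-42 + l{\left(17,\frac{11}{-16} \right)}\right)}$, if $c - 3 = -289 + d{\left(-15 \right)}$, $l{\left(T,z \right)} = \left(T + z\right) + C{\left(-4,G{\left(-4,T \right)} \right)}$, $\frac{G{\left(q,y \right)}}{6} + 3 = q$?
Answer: $- \frac{16}{517} \approx -0.030948$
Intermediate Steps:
$G{\left(q,y \right)} = -18 + 6 q$
$d{\left(B \right)} = -1 + B^{2}$
$l{\left(T,z \right)} = -4 + T + z$ ($l{\left(T,z \right)} = \left(T + z\right) - 4 = -4 + T + z$)
$c = -62$ ($c = 3 - \left(290 - 225\right) = 3 + \left(-289 + \left(-1 + 225\right)\right) = 3 + \left(-289 + 224\right) = 3 - 65 = -62$)
$\frac{1}{c - \left(-42 + l{\left(17,\frac{11}{-16} \right)}\right)} = \frac{1}{-62 + \left(42 - \left(-4 + 17 + \frac{11}{-16}\right)\right)} = \frac{1}{-62 + \left(42 - \left(-4 + 17 + 11 \left(- \frac{1}{16}\right)\right)\right)} = \frac{1}{-62 + \left(42 - \left(-4 + 17 - \frac{11}{16}\right)\right)} = \frac{1}{-62 + \left(42 - \frac{197}{16}\right)} = \frac{1}{-62 + \frac{475}{16}} = \frac{1}{- \frac{517}{16}} = - \frac{16}{517}$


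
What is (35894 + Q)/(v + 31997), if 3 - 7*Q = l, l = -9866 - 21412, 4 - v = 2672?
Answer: 282539/205303 ≈ 1.3762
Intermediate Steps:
v = -2668 (v = 4 - 1*2672 = 4 - 2672 = -2668)
l = -31278
Q = 31281/7 (Q = 3/7 - 1/7*(-31278) = 3/7 + 31278/7 = 31281/7 ≈ 4468.7)
(35894 + Q)/(v + 31997) = (35894 + 31281/7)/(-2668 + 31997) = (282539/7)/29329 = (282539/7)*(1/29329) = 282539/205303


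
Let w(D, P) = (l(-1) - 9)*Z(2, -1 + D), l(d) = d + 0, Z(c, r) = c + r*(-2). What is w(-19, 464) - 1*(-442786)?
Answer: 442366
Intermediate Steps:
Z(c, r) = c - 2*r
l(d) = d
w(D, P) = -40 + 20*D (w(D, P) = (-1 - 9)*(2 - 2*(-1 + D)) = -10*(2 + (2 - 2*D)) = -10*(4 - 2*D) = -40 + 20*D)
w(-19, 464) - 1*(-442786) = (-40 + 20*(-19)) - 1*(-442786) = (-40 - 380) + 442786 = -420 + 442786 = 442366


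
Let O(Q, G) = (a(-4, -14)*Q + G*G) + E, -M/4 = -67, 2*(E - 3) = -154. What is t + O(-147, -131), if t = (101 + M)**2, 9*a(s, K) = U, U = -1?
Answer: 459793/3 ≈ 1.5326e+5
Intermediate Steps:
E = -74 (E = 3 + (1/2)*(-154) = 3 - 77 = -74)
M = 268 (M = -4*(-67) = 268)
a(s, K) = -1/9 (a(s, K) = (1/9)*(-1) = -1/9)
O(Q, G) = -74 + G**2 - Q/9 (O(Q, G) = (-Q/9 + G*G) - 74 = (-Q/9 + G**2) - 74 = (G**2 - Q/9) - 74 = -74 + G**2 - Q/9)
t = 136161 (t = (101 + 268)**2 = 369**2 = 136161)
t + O(-147, -131) = 136161 + (-74 + (-131)**2 - 1/9*(-147)) = 136161 + (-74 + 17161 + 49/3) = 136161 + 51310/3 = 459793/3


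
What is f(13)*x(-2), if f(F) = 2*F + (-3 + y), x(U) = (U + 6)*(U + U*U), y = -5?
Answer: 144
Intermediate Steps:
x(U) = (6 + U)*(U + U²)
f(F) = -8 + 2*F (f(F) = 2*F + (-3 - 5) = 2*F - 8 = -8 + 2*F)
f(13)*x(-2) = (-8 + 2*13)*(-2*(6 + (-2)² + 7*(-2))) = (-8 + 26)*(-2*(6 + 4 - 14)) = 18*(-2*(-4)) = 18*8 = 144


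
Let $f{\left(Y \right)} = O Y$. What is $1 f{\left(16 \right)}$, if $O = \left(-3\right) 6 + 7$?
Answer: $-176$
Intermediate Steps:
$O = -11$ ($O = -18 + 7 = -11$)
$f{\left(Y \right)} = - 11 Y$
$1 f{\left(16 \right)} = 1 \left(\left(-11\right) 16\right) = 1 \left(-176\right) = -176$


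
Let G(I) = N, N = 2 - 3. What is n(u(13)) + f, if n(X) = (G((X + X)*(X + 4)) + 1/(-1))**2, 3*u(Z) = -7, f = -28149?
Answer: -28145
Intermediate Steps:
u(Z) = -7/3 (u(Z) = (1/3)*(-7) = -7/3)
N = -1
G(I) = -1
n(X) = 4 (n(X) = (-1 + 1/(-1))**2 = (-1 - 1)**2 = (-2)**2 = 4)
n(u(13)) + f = 4 - 28149 = -28145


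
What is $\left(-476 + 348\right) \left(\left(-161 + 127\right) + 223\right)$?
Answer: $-24192$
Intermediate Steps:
$\left(-476 + 348\right) \left(\left(-161 + 127\right) + 223\right) = - 128 \left(-34 + 223\right) = \left(-128\right) 189 = -24192$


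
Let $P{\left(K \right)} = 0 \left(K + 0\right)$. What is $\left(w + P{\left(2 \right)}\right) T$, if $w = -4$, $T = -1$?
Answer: $4$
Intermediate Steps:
$P{\left(K \right)} = 0$ ($P{\left(K \right)} = 0 K = 0$)
$\left(w + P{\left(2 \right)}\right) T = \left(-4 + 0\right) \left(-1\right) = \left(-4\right) \left(-1\right) = 4$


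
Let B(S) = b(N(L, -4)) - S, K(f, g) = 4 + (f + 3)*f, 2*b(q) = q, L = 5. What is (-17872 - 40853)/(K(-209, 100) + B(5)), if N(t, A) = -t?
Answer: -4050/2969 ≈ -1.3641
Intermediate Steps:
b(q) = q/2
K(f, g) = 4 + f*(3 + f) (K(f, g) = 4 + (3 + f)*f = 4 + f*(3 + f))
B(S) = -5/2 - S (B(S) = (-1*5)/2 - S = (½)*(-5) - S = -5/2 - S)
(-17872 - 40853)/(K(-209, 100) + B(5)) = (-17872 - 40853)/((4 + (-209)² + 3*(-209)) + (-5/2 - 1*5)) = -58725/((4 + 43681 - 627) + (-5/2 - 5)) = -58725/(43058 - 15/2) = -58725/86101/2 = -58725*2/86101 = -4050/2969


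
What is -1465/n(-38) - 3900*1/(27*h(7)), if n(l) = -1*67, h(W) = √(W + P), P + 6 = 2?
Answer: 1465/67 - 1300*√3/27 ≈ -61.529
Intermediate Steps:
P = -4 (P = -6 + 2 = -4)
h(W) = √(-4 + W) (h(W) = √(W - 4) = √(-4 + W))
n(l) = -67
-1465/n(-38) - 3900*1/(27*h(7)) = -1465/(-67) - 3900*1/(27*√(-4 + 7)) = -1465*(-1/67) - 3900*√3/81 = 1465/67 - 1300*√3/27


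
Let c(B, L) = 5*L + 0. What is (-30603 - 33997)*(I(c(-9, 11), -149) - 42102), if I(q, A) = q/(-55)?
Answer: 2719853800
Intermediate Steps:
c(B, L) = 5*L
I(q, A) = -q/55 (I(q, A) = q*(-1/55) = -q/55)
(-30603 - 33997)*(I(c(-9, 11), -149) - 42102) = (-30603 - 33997)*(-11/11 - 42102) = -64600*(-1/55*55 - 42102) = -64600*(-1 - 42102) = -64600*(-42103) = 2719853800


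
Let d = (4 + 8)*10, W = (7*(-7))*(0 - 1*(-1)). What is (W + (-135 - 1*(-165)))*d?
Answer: -2280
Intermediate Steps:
W = -49 (W = -49*(0 + 1) = -49*1 = -49)
d = 120 (d = 12*10 = 120)
(W + (-135 - 1*(-165)))*d = (-49 + (-135 - 1*(-165)))*120 = (-49 + (-135 + 165))*120 = (-49 + 30)*120 = -19*120 = -2280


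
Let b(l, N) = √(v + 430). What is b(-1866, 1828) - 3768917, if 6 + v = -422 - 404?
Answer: -3768917 + I*√402 ≈ -3.7689e+6 + 20.05*I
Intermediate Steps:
v = -832 (v = -6 + (-422 - 404) = -6 - 826 = -832)
b(l, N) = I*√402 (b(l, N) = √(-832 + 430) = √(-402) = I*√402)
b(-1866, 1828) - 3768917 = I*√402 - 3768917 = -3768917 + I*√402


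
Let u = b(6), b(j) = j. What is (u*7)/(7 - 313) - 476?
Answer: -24283/51 ≈ -476.14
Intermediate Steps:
u = 6
(u*7)/(7 - 313) - 476 = (6*7)/(7 - 313) - 476 = 42/(-306) - 476 = 42*(-1/306) - 476 = -7/51 - 476 = -24283/51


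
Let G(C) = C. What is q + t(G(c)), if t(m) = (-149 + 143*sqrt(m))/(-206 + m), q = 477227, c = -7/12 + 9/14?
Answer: 8255562389/17299 - 286*sqrt(105)/17299 ≈ 4.7723e+5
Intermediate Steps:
c = 5/84 (c = -7*1/12 + 9*(1/14) = -7/12 + 9/14 = 5/84 ≈ 0.059524)
t(m) = (-149 + 143*sqrt(m))/(-206 + m)
q + t(G(c)) = 477227 + (-149 + 143*sqrt(5/84))/(-206 + 5/84) = 477227 + (-149 + 143*(sqrt(105)/42))/(-17299/84) = 477227 - 84*(-149 + 143*sqrt(105)/42)/17299 = 477227 + (12516/17299 - 286*sqrt(105)/17299) = 8255562389/17299 - 286*sqrt(105)/17299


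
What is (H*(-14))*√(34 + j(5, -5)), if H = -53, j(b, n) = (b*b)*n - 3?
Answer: 742*I*√94 ≈ 7194.0*I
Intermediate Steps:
j(b, n) = -3 + n*b² (j(b, n) = b²*n - 3 = n*b² - 3 = -3 + n*b²)
(H*(-14))*√(34 + j(5, -5)) = (-53*(-14))*√(34 + (-3 - 5*5²)) = 742*√(34 + (-3 - 5*25)) = 742*√(34 + (-3 - 125)) = 742*√(34 - 128) = 742*√(-94) = 742*(I*√94) = 742*I*√94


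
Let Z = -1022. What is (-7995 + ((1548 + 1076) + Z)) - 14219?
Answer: -20612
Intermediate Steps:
(-7995 + ((1548 + 1076) + Z)) - 14219 = (-7995 + ((1548 + 1076) - 1022)) - 14219 = (-7995 + (2624 - 1022)) - 14219 = (-7995 + 1602) - 14219 = -6393 - 14219 = -20612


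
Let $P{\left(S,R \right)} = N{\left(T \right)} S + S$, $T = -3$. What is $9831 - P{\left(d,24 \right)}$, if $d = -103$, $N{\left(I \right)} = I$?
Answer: $9625$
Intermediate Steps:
$P{\left(S,R \right)} = - 2 S$ ($P{\left(S,R \right)} = - 3 S + S = - 2 S$)
$9831 - P{\left(d,24 \right)} = 9831 - \left(-2\right) \left(-103\right) = 9831 - 206 = 9625$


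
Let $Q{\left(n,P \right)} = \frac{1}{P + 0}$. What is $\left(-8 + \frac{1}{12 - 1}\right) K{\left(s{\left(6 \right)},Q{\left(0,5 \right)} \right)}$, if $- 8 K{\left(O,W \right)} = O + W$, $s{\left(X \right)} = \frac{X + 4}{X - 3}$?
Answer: $\frac{1537}{440} \approx 3.4932$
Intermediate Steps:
$s{\left(X \right)} = \frac{4 + X}{-3 + X}$
$Q{\left(n,P \right)} = \frac{1}{P}$
$K{\left(O,W \right)} = - \frac{O}{8} - \frac{W}{8}$ ($K{\left(O,W \right)} = - \frac{O + W}{8} = - \frac{O}{8} - \frac{W}{8}$)
$\left(-8 + \frac{1}{12 - 1}\right) K{\left(s{\left(6 \right)},Q{\left(0,5 \right)} \right)} = \left(-8 + \frac{1}{12 - 1}\right) \left(- \frac{\frac{1}{-3 + 6} \left(4 + 6\right)}{8} - \frac{1}{8 \cdot 5}\right) = \left(-8 + \frac{1}{11}\right) \left(- \frac{\frac{1}{3} \cdot 10}{8} - \frac{1}{40}\right) = - \frac{87 \left(\left(- \frac{1}{8}\right) \frac{10}{3} - \frac{1}{40}\right)}{11} = - \frac{87 \left(- \frac{5}{12} - \frac{1}{40}\right)}{11} = \left(- \frac{87}{11}\right) \left(- \frac{53}{120}\right) = \frac{1537}{440}$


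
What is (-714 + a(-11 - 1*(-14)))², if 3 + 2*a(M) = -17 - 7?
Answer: 2117025/4 ≈ 5.2926e+5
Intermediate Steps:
a(M) = -27/2 (a(M) = -3/2 + (-17 - 7)/2 = -3/2 + (½)*(-24) = -3/2 - 12 = -27/2)
(-714 + a(-11 - 1*(-14)))² = (-714 - 27/2)² = (-1455/2)² = 2117025/4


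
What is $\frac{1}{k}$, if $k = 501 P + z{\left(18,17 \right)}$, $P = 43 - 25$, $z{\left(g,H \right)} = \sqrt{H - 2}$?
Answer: $\frac{3006}{27108103} - \frac{\sqrt{15}}{81324309} \approx 0.00011084$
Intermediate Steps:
$z{\left(g,H \right)} = \sqrt{-2 + H}$
$P = 18$
$k = 9018 + \sqrt{15}$ ($k = 501 \cdot 18 + \sqrt{-2 + 17} = 9018 + \sqrt{15} \approx 9021.9$)
$\frac{1}{k} = \frac{1}{9018 + \sqrt{15}}$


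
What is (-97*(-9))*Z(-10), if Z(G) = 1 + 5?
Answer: 5238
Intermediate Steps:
Z(G) = 6
(-97*(-9))*Z(-10) = -97*(-9)*6 = 873*6 = 5238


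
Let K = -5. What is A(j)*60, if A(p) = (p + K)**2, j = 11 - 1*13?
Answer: 2940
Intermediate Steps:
j = -2 (j = 11 - 13 = -2)
A(p) = (-5 + p)**2 (A(p) = (p - 5)**2 = (-5 + p)**2)
A(j)*60 = (-5 - 2)**2*60 = (-7)**2*60 = 49*60 = 2940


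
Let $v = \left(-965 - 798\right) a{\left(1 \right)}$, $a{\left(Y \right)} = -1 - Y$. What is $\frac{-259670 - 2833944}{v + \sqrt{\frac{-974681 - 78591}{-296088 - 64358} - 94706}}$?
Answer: $- \frac{982943718010486}{1128860919775} + \frac{1546807 i \sqrt{3075987195394846}}{1128860919775} \approx -870.74 + 75.995 i$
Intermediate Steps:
$v = 3526$ ($v = \left(-965 - 798\right) \left(-1 - 1\right) = - 1763 \left(-1 - 1\right) = \left(-1763\right) \left(-2\right) = 3526$)
$\frac{-259670 - 2833944}{v + \sqrt{\frac{-974681 - 78591}{-296088 - 64358} - 94706}} = \frac{-259670 - 2833944}{3526 + \sqrt{\frac{-974681 - 78591}{-296088 - 64358} - 94706}} = - \frac{3093614}{3526 + \sqrt{- \frac{1053272}{-360446} - 94706}} = - \frac{3093614}{3526 + \sqrt{\left(-1053272\right) \left(- \frac{1}{360446}\right) - 94706}} = - \frac{3093614}{3526 + \sqrt{\frac{526636}{180223} - 94706}} = - \frac{3093614}{3526 + \sqrt{- \frac{17067672802}{180223}}} = - \frac{3093614}{3526 + \frac{i \sqrt{3075987195394846}}{180223}}$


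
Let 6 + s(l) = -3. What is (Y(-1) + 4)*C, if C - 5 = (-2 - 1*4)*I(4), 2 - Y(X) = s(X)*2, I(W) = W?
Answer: -456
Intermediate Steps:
s(l) = -9 (s(l) = -6 - 3 = -9)
Y(X) = 20 (Y(X) = 2 - (-9)*2 = 2 - 1*(-18) = 2 + 18 = 20)
C = -19 (C = 5 + (-2 - 1*4)*4 = 5 + (-2 - 4)*4 = 5 - 6*4 = 5 - 24 = -19)
(Y(-1) + 4)*C = (20 + 4)*(-19) = 24*(-19) = -456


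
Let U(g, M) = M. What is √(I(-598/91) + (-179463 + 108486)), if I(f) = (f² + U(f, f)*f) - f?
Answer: I*√3473319/7 ≈ 266.24*I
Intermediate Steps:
I(f) = -f + 2*f² (I(f) = (f² + f*f) - f = (f² + f²) - f = 2*f² - f = -f + 2*f²)
√(I(-598/91) + (-179463 + 108486)) = √((-598/91)*(-1 + 2*(-598/91)) + (-179463 + 108486)) = √((-598*1/91)*(-1 + 2*(-598*1/91)) - 70977) = √(-46*(-1 + 2*(-46/7))/7 - 70977) = √(-46*(-1 - 92/7)/7 - 70977) = √(-46/7*(-99/7) - 70977) = √(4554/49 - 70977) = √(-3473319/49) = I*√3473319/7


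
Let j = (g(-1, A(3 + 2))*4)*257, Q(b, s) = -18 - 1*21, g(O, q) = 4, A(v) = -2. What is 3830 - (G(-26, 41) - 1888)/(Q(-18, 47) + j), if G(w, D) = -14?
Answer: 15601492/4073 ≈ 3830.5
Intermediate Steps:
Q(b, s) = -39 (Q(b, s) = -18 - 21 = -39)
j = 4112 (j = (4*4)*257 = 16*257 = 4112)
3830 - (G(-26, 41) - 1888)/(Q(-18, 47) + j) = 3830 - (-14 - 1888)/(-39 + 4112) = 3830 - (-1902)/4073 = 3830 - 1*(-1902/4073) = 3830 + 1902/4073 = 15601492/4073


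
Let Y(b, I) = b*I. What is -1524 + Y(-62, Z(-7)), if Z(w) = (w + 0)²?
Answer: -4562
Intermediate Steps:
Z(w) = w²
Y(b, I) = I*b
-1524 + Y(-62, Z(-7)) = -1524 + (-7)²*(-62) = -1524 + 49*(-62) = -1524 - 3038 = -4562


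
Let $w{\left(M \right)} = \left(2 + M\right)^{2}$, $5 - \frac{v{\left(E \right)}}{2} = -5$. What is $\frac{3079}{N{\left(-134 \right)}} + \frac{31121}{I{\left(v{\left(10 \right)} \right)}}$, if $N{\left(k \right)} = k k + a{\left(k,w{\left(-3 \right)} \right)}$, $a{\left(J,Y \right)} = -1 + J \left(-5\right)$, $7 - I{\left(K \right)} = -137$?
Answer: $\frac{580072001}{2682000} \approx 216.28$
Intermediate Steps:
$v{\left(E \right)} = 20$ ($v{\left(E \right)} = 10 - -10 = 10 + 10 = 20$)
$I{\left(K \right)} = 144$ ($I{\left(K \right)} = 7 - -137 = 7 + 137 = 144$)
$a{\left(J,Y \right)} = -1 - 5 J$
$N{\left(k \right)} = -1 + k^{2} - 5 k$ ($N{\left(k \right)} = k k - \left(1 + 5 k\right) = k^{2} - \left(1 + 5 k\right) = -1 + k^{2} - 5 k$)
$\frac{3079}{N{\left(-134 \right)}} + \frac{31121}{I{\left(v{\left(10 \right)} \right)}} = \frac{3079}{-1 + \left(-134\right)^{2} - -670} + \frac{31121}{144} = \frac{3079}{-1 + 17956 + 670} + 31121 \cdot \frac{1}{144} = \frac{3079}{18625} + \frac{31121}{144} = \frac{580072001}{2682000}$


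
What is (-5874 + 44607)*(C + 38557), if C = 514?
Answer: 1513337043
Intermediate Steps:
(-5874 + 44607)*(C + 38557) = (-5874 + 44607)*(514 + 38557) = 38733*39071 = 1513337043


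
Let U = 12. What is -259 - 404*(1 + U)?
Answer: -5511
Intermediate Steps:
-259 - 404*(1 + U) = -259 - 404*(1 + 12) = -259 - 5252 = -5511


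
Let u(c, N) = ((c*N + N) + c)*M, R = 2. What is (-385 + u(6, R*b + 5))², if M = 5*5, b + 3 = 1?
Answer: 3600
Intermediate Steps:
b = -2 (b = -3 + 1 = -2)
M = 25
u(c, N) = 25*N + 25*c + 25*N*c (u(c, N) = ((c*N + N) + c)*25 = ((N*c + N) + c)*25 = ((N + N*c) + c)*25 = (N + c + N*c)*25 = 25*N + 25*c + 25*N*c)
(-385 + u(6, R*b + 5))² = (-385 + (25*(2*(-2) + 5) + 25*6 + 25*(2*(-2) + 5)*6))² = (-385 + (25*(-4 + 5) + 150 + 25*(-4 + 5)*6))² = (-385 + (25*1 + 150 + 25*1*6))² = (-385 + (25 + 150 + 150))² = (-385 + 325)² = (-60)² = 3600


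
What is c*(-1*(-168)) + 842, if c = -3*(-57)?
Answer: 29570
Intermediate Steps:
c = 171
c*(-1*(-168)) + 842 = 171*(-1*(-168)) + 842 = 171*168 + 842 = 28728 + 842 = 29570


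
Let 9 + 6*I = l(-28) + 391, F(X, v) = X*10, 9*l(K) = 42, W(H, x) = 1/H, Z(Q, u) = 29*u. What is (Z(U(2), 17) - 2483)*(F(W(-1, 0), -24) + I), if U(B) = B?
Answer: -975100/9 ≈ -1.0834e+5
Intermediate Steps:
W(H, x) = 1/H
l(K) = 14/3 (l(K) = (⅑)*42 = 14/3)
F(X, v) = 10*X
I = 580/9 (I = -3/2 + (14/3 + 391)/6 = -3/2 + (⅙)*(1187/3) = -3/2 + 1187/18 = 580/9 ≈ 64.444)
(Z(U(2), 17) - 2483)*(F(W(-1, 0), -24) + I) = (29*17 - 2483)*(10/(-1) + 580/9) = (493 - 2483)*(10*(-1) + 580/9) = -1990*(-10 + 580/9) = -1990*490/9 = -975100/9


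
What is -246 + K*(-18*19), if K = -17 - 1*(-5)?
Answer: 3858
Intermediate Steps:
K = -12 (K = -17 + 5 = -12)
-246 + K*(-18*19) = -246 - (-216)*19 = -246 - 12*(-342) = -246 + 4104 = 3858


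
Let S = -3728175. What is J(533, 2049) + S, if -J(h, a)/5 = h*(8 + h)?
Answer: -5169940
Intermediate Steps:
J(h, a) = -5*h*(8 + h)
J(533, 2049) + S = -5*533*(8 + 533) - 3728175 = -5*533*541 - 3728175 = -1441765 - 3728175 = -5169940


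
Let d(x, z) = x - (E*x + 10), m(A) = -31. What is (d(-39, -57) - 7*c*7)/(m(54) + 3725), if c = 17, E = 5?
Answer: -687/3694 ≈ -0.18598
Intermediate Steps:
d(x, z) = -10 - 4*x (d(x, z) = x - (5*x + 10) = x - (10 + 5*x) = x + (-10 - 5*x) = -10 - 4*x)
(d(-39, -57) - 7*c*7)/(m(54) + 3725) = ((-10 - 4*(-39)) - 7*17*7)/(-31 + 3725) = ((-10 + 156) - 119*7)/3694 = (146 - 833)*(1/3694) = -687*1/3694 = -687/3694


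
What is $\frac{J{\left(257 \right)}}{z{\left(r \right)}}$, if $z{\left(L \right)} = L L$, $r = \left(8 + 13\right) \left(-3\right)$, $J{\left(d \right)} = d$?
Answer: $\frac{257}{3969} \approx 0.064752$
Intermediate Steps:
$r = -63$ ($r = 21 \left(-3\right) = -63$)
$z{\left(L \right)} = L^{2}$
$\frac{J{\left(257 \right)}}{z{\left(r \right)}} = \frac{257}{\left(-63\right)^{2}} = \frac{257}{3969}$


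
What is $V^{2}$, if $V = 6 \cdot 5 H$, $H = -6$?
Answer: $32400$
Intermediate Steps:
$V = -180$ ($V = 6 \cdot 5 \left(-6\right) = 30 \left(-6\right) = -180$)
$V^{2} = \left(-180\right)^{2} = 32400$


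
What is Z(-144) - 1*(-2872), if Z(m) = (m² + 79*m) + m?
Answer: 12088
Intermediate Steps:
Z(m) = m² + 80*m
Z(-144) - 1*(-2872) = -144*(80 - 144) - 1*(-2872) = -144*(-64) + 2872 = 9216 + 2872 = 12088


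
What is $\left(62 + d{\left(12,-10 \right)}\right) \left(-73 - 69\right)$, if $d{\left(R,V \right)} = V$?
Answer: $-7384$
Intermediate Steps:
$\left(62 + d{\left(12,-10 \right)}\right) \left(-73 - 69\right) = \left(62 - 10\right) \left(-73 - 69\right) = 52 \left(-73 - 69\right) = 52 \left(-142\right) = -7384$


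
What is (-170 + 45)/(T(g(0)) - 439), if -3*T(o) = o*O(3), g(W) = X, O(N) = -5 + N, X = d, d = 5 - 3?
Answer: 375/1313 ≈ 0.28561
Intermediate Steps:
d = 2
X = 2
g(W) = 2
T(o) = 2*o/3 (T(o) = -o*(-5 + 3)/3 = -o*(-2)/3 = -(-2)*o/3 = 2*o/3)
(-170 + 45)/(T(g(0)) - 439) = (-170 + 45)/((2/3)*2 - 439) = -125/(4/3 - 439) = -125/(-1313/3) = -125*(-3/1313) = 375/1313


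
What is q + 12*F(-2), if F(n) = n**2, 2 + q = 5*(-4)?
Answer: 26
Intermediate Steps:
q = -22 (q = -2 + 5*(-4) = -2 - 20 = -22)
q + 12*F(-2) = -22 + 12*(-2)**2 = -22 + 12*4 = -22 + 48 = 26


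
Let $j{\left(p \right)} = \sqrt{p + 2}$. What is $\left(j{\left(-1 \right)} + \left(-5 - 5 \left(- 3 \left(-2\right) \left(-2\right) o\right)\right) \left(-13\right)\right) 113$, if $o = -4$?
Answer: $360018$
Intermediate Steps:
$j{\left(p \right)} = \sqrt{2 + p}$
$\left(j{\left(-1 \right)} + \left(-5 - 5 \left(- 3 \left(-2\right) \left(-2\right) o\right)\right) \left(-13\right)\right) 113 = \left(\sqrt{2 - 1} + \left(-5 - 5 \left(- 3 \left(-2\right) \left(-2\right) \left(-4\right)\right)\right) \left(-13\right)\right) 113 = \left(\sqrt{1} + \left(-5 - 5 \left(- 3 \cdot 4 \left(-4\right)\right)\right) \left(-13\right)\right) 113 = \left(1 + \left(-5 - 5 \left(\left(-3\right) \left(-16\right)\right)\right) \left(-13\right)\right) 113 = \left(1 + \left(-5 - 240\right) \left(-13\right)\right) 113 = \left(1 - -3185\right) 113 = \left(1 + 3185\right) 113 = 3186 \cdot 113 = 360018$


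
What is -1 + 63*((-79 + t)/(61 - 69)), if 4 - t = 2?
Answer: 4843/8 ≈ 605.38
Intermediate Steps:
t = 2 (t = 4 - 1*2 = 4 - 2 = 2)
-1 + 63*((-79 + t)/(61 - 69)) = -1 + 63*((-79 + 2)/(61 - 69)) = -1 + 63*(-77/(-8)) = -1 + 63*(-77*(-⅛)) = -1 + 63*(77/8) = -1 + 4851/8 = 4843/8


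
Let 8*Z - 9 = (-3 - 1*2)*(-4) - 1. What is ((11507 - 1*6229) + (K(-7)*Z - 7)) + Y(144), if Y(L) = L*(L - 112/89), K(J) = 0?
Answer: 2298495/89 ≈ 25826.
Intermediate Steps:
Z = 7/2 (Z = 9/8 + ((-3 - 1*2)*(-4) - 1)/8 = 9/8 + ((-3 - 2)*(-4) - 1)/8 = 9/8 + (-5*(-4) - 1)/8 = 9/8 + (20 - 1)/8 = 9/8 + (1/8)*19 = 9/8 + 19/8 = 7/2 ≈ 3.5000)
Y(L) = L*(-112/89 + L) (Y(L) = L*(L - 112*1/89) = L*(L - 112/89) = L*(-112/89 + L))
((11507 - 1*6229) + (K(-7)*Z - 7)) + Y(144) = ((11507 - 1*6229) + (0*(7/2) - 7)) + (1/89)*144*(-112 + 89*144) = ((11507 - 6229) + (0 - 7)) + (1/89)*144*(-112 + 12816) = (5278 - 7) + (1/89)*144*12704 = 5271 + 1829376/89 = 2298495/89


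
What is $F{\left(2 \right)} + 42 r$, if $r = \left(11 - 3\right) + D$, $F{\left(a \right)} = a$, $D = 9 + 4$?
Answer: $884$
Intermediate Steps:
$D = 13$
$r = 21$ ($r = \left(11 - 3\right) + 13 = 8 + 13 = 21$)
$F{\left(2 \right)} + 42 r = 2 + 42 \cdot 21 = 2 + 882 = 884$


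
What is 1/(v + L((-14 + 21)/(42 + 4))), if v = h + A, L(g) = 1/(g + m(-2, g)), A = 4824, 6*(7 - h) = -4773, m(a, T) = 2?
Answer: 198/1114139 ≈ 0.00017772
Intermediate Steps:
h = 1605/2 (h = 7 - ⅙*(-4773) = 7 + 1591/2 = 1605/2 ≈ 802.50)
L(g) = 1/(2 + g) (L(g) = 1/(g + 2) = 1/(2 + g))
v = 11253/2 (v = 1605/2 + 4824 = 11253/2 ≈ 5626.5)
1/(v + L((-14 + 21)/(42 + 4))) = 1/(11253/2 + 1/(2 + (-14 + 21)/(42 + 4))) = 1/(11253/2 + 1/(2 + 7/46)) = 1/(11253/2 + 1/(99/46)) = 1/(11253/2 + 46/99) = 1/(1114139/198) = 198/1114139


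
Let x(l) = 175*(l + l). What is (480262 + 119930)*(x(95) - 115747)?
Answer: -49514039424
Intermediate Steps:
x(l) = 350*l (x(l) = 175*(2*l) = 350*l)
(480262 + 119930)*(x(95) - 115747) = (480262 + 119930)*(350*95 - 115747) = 600192*(33250 - 115747) = 600192*(-82497) = -49514039424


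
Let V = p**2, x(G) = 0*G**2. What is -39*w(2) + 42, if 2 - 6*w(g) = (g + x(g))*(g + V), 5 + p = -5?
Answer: 1355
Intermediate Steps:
p = -10 (p = -5 - 5 = -10)
x(G) = 0
V = 100 (V = (-10)**2 = 100)
w(g) = 1/3 - g*(100 + g)/6 (w(g) = 1/3 - (g + 0)*(g + 100)/6 = 1/3 - g*(100 + g)/6)
-39*w(2) + 42 = -39*(1/3 - 50/3*2 - 1/6*2**2) + 42 = -39*(1/3 - 100/3 - 1/6*4) + 42 = -39*(1/3 - 100/3 - 2/3) + 42 = -39*(-101/3) + 42 = 1313 + 42 = 1355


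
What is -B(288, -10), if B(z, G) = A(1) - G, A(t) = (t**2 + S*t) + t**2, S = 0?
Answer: -12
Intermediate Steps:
A(t) = 2*t**2 (A(t) = (t**2 + 0*t) + t**2 = (t**2 + 0) + t**2 = t**2 + t**2 = 2*t**2)
B(z, G) = 2 - G (B(z, G) = 2*1**2 - G = 2*1 - G = 2 - G)
-B(288, -10) = -(2 - 1*(-10)) = -(2 + 10) = -1*12 = -12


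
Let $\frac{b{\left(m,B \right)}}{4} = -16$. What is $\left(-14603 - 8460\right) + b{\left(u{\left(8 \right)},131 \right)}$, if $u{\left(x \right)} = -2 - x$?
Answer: $-23127$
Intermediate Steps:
$b{\left(m,B \right)} = -64$ ($b{\left(m,B \right)} = 4 \left(-16\right) = -64$)
$\left(-14603 - 8460\right) + b{\left(u{\left(8 \right)},131 \right)} = \left(-14603 - 8460\right) - 64 = -23063 - 64 = -23127$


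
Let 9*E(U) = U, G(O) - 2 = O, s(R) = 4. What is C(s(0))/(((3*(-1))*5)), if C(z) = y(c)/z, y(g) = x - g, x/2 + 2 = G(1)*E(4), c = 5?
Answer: 19/180 ≈ 0.10556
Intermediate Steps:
G(O) = 2 + O
E(U) = U/9
x = -4/3 (x = -4 + 2*((2 + 1)*((⅑)*4)) = -4 + 2*(3*(4/9)) = -4 + 2*(4/3) = -4 + 8/3 = -4/3 ≈ -1.3333)
y(g) = -4/3 - g
C(z) = -19/(3*z) (C(z) = (-4/3 - 1*5)/z = (-4/3 - 5)/z = -19/(3*z))
C(s(0))/(((3*(-1))*5)) = (-19/3/4)/(((3*(-1))*5)) = (-19/3*¼)/((-3*5)) = -19/12/(-15) = -19/12*(-1/15) = 19/180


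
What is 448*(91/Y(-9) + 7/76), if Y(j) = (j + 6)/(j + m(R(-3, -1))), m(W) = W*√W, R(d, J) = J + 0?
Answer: 2324560/19 + 40768*I/3 ≈ 1.2235e+5 + 13589.0*I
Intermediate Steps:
R(d, J) = J
m(W) = W^(3/2)
Y(j) = (6 + j)/(j - I) (Y(j) = (j + 6)/(j + (-1)^(3/2)) = (6 + j)/(j - I))
448*(91/Y(-9) + 7/76) = 448*(91/(((6 - 9)/(-9 - I))) + 7/76) = 448*(91/((((-9 + I)/82)*(-3))) + 7*(1/76)) = 448*(91/((-3*(-9 + I)/82)) + 7/76) = 448*(91*(3 + I/3) + 7/76) = 448*((273 + 91*I/3) + 7/76) = 448*(20755/76 + 91*I/3) = 2324560/19 + 40768*I/3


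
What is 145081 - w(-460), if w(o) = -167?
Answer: 145248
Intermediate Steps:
145081 - w(-460) = 145081 - 1*(-167) = 145081 + 167 = 145248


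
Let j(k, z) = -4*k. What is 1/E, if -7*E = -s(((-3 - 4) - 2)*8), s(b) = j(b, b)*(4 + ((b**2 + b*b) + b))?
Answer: 7/2966400 ≈ 2.3598e-6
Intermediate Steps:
s(b) = -4*b*(4 + b + 2*b**2) (s(b) = (-4*b)*(4 + ((b**2 + b*b) + b)) = (-4*b)*(4 + ((b**2 + b**2) + b)) = (-4*b)*(4 + (2*b**2 + b)) = (-4*b)*(4 + (b + 2*b**2)) = (-4*b)*(4 + b + 2*b**2) = -4*b*(4 + b + 2*b**2))
E = 2966400/7 (E = -(-1)*(-4*((-3 - 4) - 2)*8*(4 + ((-3 - 4) - 2)*8 + 2*(((-3 - 4) - 2)*8)**2))/7 = -(-1)*(-4*(-7 - 2)*8*(4 + (-7 - 2)*8 + 2*((-7 - 2)*8)**2))/7 = -(-1)*(-4*(-9*8)*(4 - 9*8 + 2*(-9*8)**2))/7 = -(-1)*(-4*(-72)*(4 - 72 + 2*(-72)**2))/7 = -(-1)*(-4*(-72)*(4 - 72 + 2*5184))/7 = -(-1)*(-4*(-72)*(4 - 72 + 10368))/7 = -(-1)*(-4*(-72)*10300)/7 = -(-1)*2966400/7 = -1/7*(-2966400) = 2966400/7 ≈ 4.2377e+5)
1/E = 1/(2966400/7) = 7/2966400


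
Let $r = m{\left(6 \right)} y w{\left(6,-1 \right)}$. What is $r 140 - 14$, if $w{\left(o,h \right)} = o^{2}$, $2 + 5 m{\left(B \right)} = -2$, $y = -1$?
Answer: $4018$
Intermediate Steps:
$m{\left(B \right)} = - \frac{4}{5}$ ($m{\left(B \right)} = - \frac{2}{5} + \frac{1}{5} \left(-2\right) = - \frac{2}{5} - \frac{2}{5} = - \frac{4}{5}$)
$r = \frac{144}{5}$ ($r = \left(- \frac{4}{5}\right) \left(-1\right) 6^{2} = \frac{4}{5} \cdot 36 = \frac{144}{5} \approx 28.8$)
$r 140 - 14 = \frac{144}{5} \cdot 140 - 14 = 4032 - 14 = 4018$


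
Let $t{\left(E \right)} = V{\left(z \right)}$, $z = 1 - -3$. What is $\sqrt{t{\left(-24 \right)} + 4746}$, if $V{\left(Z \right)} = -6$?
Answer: $2 \sqrt{1185} \approx 68.848$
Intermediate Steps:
$z = 4$ ($z = 1 + 3 = 4$)
$t{\left(E \right)} = -6$
$\sqrt{t{\left(-24 \right)} + 4746} = \sqrt{-6 + 4746} = \sqrt{4740} = 2 \sqrt{1185}$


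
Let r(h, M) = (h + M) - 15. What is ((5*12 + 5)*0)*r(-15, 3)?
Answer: 0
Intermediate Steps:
r(h, M) = -15 + M + h (r(h, M) = (M + h) - 15 = -15 + M + h)
((5*12 + 5)*0)*r(-15, 3) = ((5*12 + 5)*0)*(-15 + 3 - 15) = ((60 + 5)*0)*(-27) = (65*0)*(-27) = 0*(-27) = 0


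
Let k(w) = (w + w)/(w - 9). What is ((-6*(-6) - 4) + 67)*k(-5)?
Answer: 495/7 ≈ 70.714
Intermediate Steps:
k(w) = 2*w/(-9 + w) (k(w) = (2*w)/(-9 + w) = 2*w/(-9 + w))
((-6*(-6) - 4) + 67)*k(-5) = ((-6*(-6) - 4) + 67)*(2*(-5)/(-9 - 5)) = ((36 - 4) + 67)*(2*(-5)/(-14)) = (32 + 67)*(2*(-5)*(-1/14)) = 99*(5/7) = 495/7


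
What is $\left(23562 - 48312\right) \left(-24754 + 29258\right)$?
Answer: $-111474000$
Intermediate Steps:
$\left(23562 - 48312\right) \left(-24754 + 29258\right) = \left(-24750\right) 4504 = -111474000$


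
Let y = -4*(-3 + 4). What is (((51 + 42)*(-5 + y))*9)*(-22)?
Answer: 165726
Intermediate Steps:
y = -4 (y = -4*1 = -4)
(((51 + 42)*(-5 + y))*9)*(-22) = (((51 + 42)*(-5 - 4))*9)*(-22) = ((93*(-9))*9)*(-22) = -837*9*(-22) = -7533*(-22) = 165726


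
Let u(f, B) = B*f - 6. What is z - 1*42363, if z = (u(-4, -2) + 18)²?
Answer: -41963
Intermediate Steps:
u(f, B) = -6 + B*f
z = 400 (z = ((-6 - 2*(-4)) + 18)² = ((-6 + 8) + 18)² = (2 + 18)² = 20² = 400)
z - 1*42363 = 400 - 1*42363 = 400 - 42363 = -41963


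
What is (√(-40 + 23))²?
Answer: -17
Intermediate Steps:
(√(-40 + 23))² = (√(-17))² = (I*√17)² = -17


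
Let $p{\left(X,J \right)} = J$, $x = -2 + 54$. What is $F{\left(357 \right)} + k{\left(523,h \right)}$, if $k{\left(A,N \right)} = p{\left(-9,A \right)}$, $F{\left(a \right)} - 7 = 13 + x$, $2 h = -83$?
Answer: $595$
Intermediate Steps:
$x = 52$
$h = - \frac{83}{2}$ ($h = \frac{1}{2} \left(-83\right) = - \frac{83}{2} \approx -41.5$)
$F{\left(a \right)} = 72$ ($F{\left(a \right)} = 7 + \left(13 + 52\right) = 7 + 65 = 72$)
$k{\left(A,N \right)} = A$
$F{\left(357 \right)} + k{\left(523,h \right)} = 72 + 523 = 595$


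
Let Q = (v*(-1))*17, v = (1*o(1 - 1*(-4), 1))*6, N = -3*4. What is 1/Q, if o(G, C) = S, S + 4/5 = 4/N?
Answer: 5/578 ≈ 0.0086505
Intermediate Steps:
N = -12
S = -17/15 (S = -⅘ + 4/(-12) = -⅘ + 4*(-1/12) = -⅘ - ⅓ = -17/15 ≈ -1.1333)
o(G, C) = -17/15
v = -34/5 (v = (1*(-17/15))*6 = -17/15*6 = -34/5 ≈ -6.8000)
Q = 578/5 (Q = -34/5*(-1)*17 = (34/5)*17 = 578/5 ≈ 115.60)
1/Q = 1/(578/5) = 5/578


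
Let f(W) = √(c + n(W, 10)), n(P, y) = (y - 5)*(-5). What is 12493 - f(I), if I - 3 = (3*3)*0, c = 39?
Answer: 12493 - √14 ≈ 12489.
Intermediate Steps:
n(P, y) = 25 - 5*y (n(P, y) = (-5 + y)*(-5) = 25 - 5*y)
I = 3 (I = 3 + (3*3)*0 = 3 + 9*0 = 3 + 0 = 3)
f(W) = √14 (f(W) = √(39 + (25 - 5*10)) = √(39 + (25 - 50)) = √(39 - 25) = √14)
12493 - f(I) = 12493 - √14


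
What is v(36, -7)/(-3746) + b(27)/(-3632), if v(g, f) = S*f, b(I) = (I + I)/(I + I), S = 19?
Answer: 239655/6802736 ≈ 0.035229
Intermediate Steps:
b(I) = 1 (b(I) = (2*I)/((2*I)) = (2*I)*(1/(2*I)) = 1)
v(g, f) = 19*f
v(36, -7)/(-3746) + b(27)/(-3632) = (19*(-7))/(-3746) + 1/(-3632) = -133*(-1/3746) + 1*(-1/3632) = 133/3746 - 1/3632 = 239655/6802736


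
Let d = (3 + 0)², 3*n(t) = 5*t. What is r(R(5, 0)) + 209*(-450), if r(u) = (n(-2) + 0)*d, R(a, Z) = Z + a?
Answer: -94080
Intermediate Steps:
n(t) = 5*t/3 (n(t) = (5*t)/3 = 5*t/3)
d = 9 (d = 3² = 9)
r(u) = -30 (r(u) = ((5/3)*(-2) + 0)*9 = (-10/3 + 0)*9 = -10/3*9 = -30)
r(R(5, 0)) + 209*(-450) = -30 + 209*(-450) = -30 - 94050 = -94080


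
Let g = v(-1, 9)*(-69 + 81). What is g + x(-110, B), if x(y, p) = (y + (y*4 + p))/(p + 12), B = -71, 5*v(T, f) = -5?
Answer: -87/59 ≈ -1.4746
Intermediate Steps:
v(T, f) = -1 (v(T, f) = (⅕)*(-5) = -1)
g = -12 (g = -(-69 + 81) = -1*12 = -12)
x(y, p) = (p + 5*y)/(12 + p) (x(y, p) = (y + (4*y + p))/(12 + p) = (y + (p + 4*y))/(12 + p) = (p + 5*y)/(12 + p))
g + x(-110, B) = -12 + (-71 + 5*(-110))/(12 - 71) = -12 + (-71 - 550)/(-59) = -12 - 1/59*(-621) = -12 + 621/59 = -87/59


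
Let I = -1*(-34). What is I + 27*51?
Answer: 1411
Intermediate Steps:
I = 34
I + 27*51 = 34 + 27*51 = 34 + 1377 = 1411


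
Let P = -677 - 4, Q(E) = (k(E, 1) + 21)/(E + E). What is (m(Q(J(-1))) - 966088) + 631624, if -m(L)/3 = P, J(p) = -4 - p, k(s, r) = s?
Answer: -332421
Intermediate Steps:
Q(E) = (21 + E)/(2*E) (Q(E) = (E + 21)/(E + E) = (21 + E)/((2*E)) = (21 + E)*(1/(2*E)) = (21 + E)/(2*E))
P = -681
m(L) = 2043 (m(L) = -3*(-681) = 2043)
(m(Q(J(-1))) - 966088) + 631624 = (2043 - 966088) + 631624 = -964045 + 631624 = -332421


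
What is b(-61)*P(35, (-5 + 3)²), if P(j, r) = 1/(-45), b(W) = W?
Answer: 61/45 ≈ 1.3556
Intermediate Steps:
P(j, r) = -1/45
b(-61)*P(35, (-5 + 3)²) = -61*(-1/45) = 61/45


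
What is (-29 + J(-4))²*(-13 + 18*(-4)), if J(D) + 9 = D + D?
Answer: -179860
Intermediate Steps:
J(D) = -9 + 2*D (J(D) = -9 + (D + D) = -9 + 2*D)
(-29 + J(-4))²*(-13 + 18*(-4)) = (-29 + (-9 + 2*(-4)))²*(-13 + 18*(-4)) = (-29 + (-9 - 8))²*(-13 - 72) = (-29 - 17)²*(-85) = (-46)²*(-85) = 2116*(-85) = -179860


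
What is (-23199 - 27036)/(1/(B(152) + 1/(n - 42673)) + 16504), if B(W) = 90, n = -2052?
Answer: -67402794505/22144251407 ≈ -3.0438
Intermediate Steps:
(-23199 - 27036)/(1/(B(152) + 1/(n - 42673)) + 16504) = (-23199 - 27036)/(1/(90 + 1/(-2052 - 42673)) + 16504) = -50235/(1/(90 + 1/(-44725)) + 16504) = -50235/(1/(90 - 1/44725) + 16504) = -50235/(1/(4025249/44725) + 16504) = -50235/(44725/4025249 + 16504) = -50235/66432754221/4025249 = -50235*4025249/66432754221 = -67402794505/22144251407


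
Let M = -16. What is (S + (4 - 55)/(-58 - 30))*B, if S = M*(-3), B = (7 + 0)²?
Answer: 209475/88 ≈ 2380.4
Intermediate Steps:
B = 49 (B = 7² = 49)
S = 48 (S = -16*(-3) = 48)
(S + (4 - 55)/(-58 - 30))*B = (48 + (4 - 55)/(-58 - 30))*49 = (48 - 51/(-88))*49 = (48 - 51*(-1/88))*49 = (48 + 51/88)*49 = (4275/88)*49 = 209475/88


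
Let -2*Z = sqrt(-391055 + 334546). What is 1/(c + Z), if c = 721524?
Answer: 2886096/2082387586813 + 2*I*sqrt(56509)/2082387586813 ≈ 1.386e-6 + 2.2831e-10*I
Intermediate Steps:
Z = -I*sqrt(56509)/2 (Z = -sqrt(-391055 + 334546)/2 = -I*sqrt(56509)/2 ≈ -118.86*I)
1/(c + Z) = 1/(721524 - I*sqrt(56509)/2)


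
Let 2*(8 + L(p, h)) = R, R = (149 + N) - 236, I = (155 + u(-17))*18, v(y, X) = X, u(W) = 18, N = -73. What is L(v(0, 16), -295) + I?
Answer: 3026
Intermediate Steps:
I = 3114 (I = (155 + 18)*18 = 173*18 = 3114)
R = -160 (R = (149 - 73) - 236 = 76 - 236 = -160)
L(p, h) = -88 (L(p, h) = -8 + (1/2)*(-160) = -8 - 80 = -88)
L(v(0, 16), -295) + I = -88 + 3114 = 3026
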